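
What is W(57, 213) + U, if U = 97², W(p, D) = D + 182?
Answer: 9804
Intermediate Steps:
W(p, D) = 182 + D
U = 9409
W(57, 213) + U = (182 + 213) + 9409 = 395 + 9409 = 9804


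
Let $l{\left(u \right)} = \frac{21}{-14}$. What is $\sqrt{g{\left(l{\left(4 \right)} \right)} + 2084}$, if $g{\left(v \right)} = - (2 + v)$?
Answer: $\frac{3 \sqrt{926}}{2} \approx 45.645$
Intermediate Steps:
$l{\left(u \right)} = - \frac{3}{2}$ ($l{\left(u \right)} = 21 \left(- \frac{1}{14}\right) = - \frac{3}{2}$)
$g{\left(v \right)} = -2 - v$
$\sqrt{g{\left(l{\left(4 \right)} \right)} + 2084} = \sqrt{\left(-2 - - \frac{3}{2}\right) + 2084} = \sqrt{\left(-2 + \frac{3}{2}\right) + 2084} = \sqrt{- \frac{1}{2} + 2084} = \sqrt{\frac{4167}{2}} = \frac{3 \sqrt{926}}{2}$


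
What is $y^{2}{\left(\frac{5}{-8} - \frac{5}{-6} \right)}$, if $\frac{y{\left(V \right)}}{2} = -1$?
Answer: $4$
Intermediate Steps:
$y{\left(V \right)} = -2$ ($y{\left(V \right)} = 2 \left(-1\right) = -2$)
$y^{2}{\left(\frac{5}{-8} - \frac{5}{-6} \right)} = \left(-2\right)^{2} = 4$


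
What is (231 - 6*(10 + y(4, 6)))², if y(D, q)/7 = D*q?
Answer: 700569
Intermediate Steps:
y(D, q) = 7*D*q (y(D, q) = 7*(D*q) = 7*D*q)
(231 - 6*(10 + y(4, 6)))² = (231 - 6*(10 + 7*4*6))² = (231 - 6*(10 + 168))² = (231 - 6*178)² = (231 - 1068)² = (-837)² = 700569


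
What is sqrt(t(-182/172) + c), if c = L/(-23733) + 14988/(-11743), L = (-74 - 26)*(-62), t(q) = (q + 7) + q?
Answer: sqrt(5932807260196942826)/1331550513 ≈ 1.8292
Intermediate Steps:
t(q) = 7 + 2*q (t(q) = (7 + q) + q = 7 + 2*q)
L = 6200 (L = -100*(-62) = 6200)
c = -428516804/278696619 (c = 6200/(-23733) + 14988/(-11743) = 6200*(-1/23733) + 14988*(-1/11743) = -6200/23733 - 14988/11743 = -428516804/278696619 ≈ -1.5376)
sqrt(t(-182/172) + c) = sqrt((7 + 2*(-182/172)) - 428516804/278696619) = sqrt((7 + 2*(-182*1/172)) - 428516804/278696619) = sqrt((7 + 2*(-91/86)) - 428516804/278696619) = sqrt((7 - 91/43) - 428516804/278696619) = sqrt(210/43 - 428516804/278696619) = sqrt(40100067418/11983954617) = sqrt(5932807260196942826)/1331550513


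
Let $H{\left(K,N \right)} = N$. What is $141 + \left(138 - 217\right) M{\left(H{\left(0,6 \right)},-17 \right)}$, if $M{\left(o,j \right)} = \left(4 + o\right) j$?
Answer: $13571$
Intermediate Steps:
$M{\left(o,j \right)} = j \left(4 + o\right)$
$141 + \left(138 - 217\right) M{\left(H{\left(0,6 \right)},-17 \right)} = 141 + \left(138 - 217\right) \left(- 17 \left(4 + 6\right)\right) = 141 - 79 \left(\left(-17\right) 10\right) = 141 - -13430 = 141 + 13430 = 13571$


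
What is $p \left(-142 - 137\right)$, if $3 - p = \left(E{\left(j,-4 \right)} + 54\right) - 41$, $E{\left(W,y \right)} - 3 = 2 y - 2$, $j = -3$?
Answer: $837$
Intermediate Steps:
$E{\left(W,y \right)} = 1 + 2 y$ ($E{\left(W,y \right)} = 3 + \left(2 y - 2\right) = 3 + \left(-2 + 2 y\right) = 1 + 2 y$)
$p = -3$ ($p = 3 - \left(\left(\left(1 + 2 \left(-4\right)\right) + 54\right) - 41\right) = 3 - \left(\left(\left(1 - 8\right) + 54\right) - 41\right) = 3 - \left(\left(-7 + 54\right) - 41\right) = 3 - \left(47 - 41\right) = 3 - 6 = -3$)
$p \left(-142 - 137\right) = - 3 \left(-142 - 137\right) = \left(-3\right) \left(-279\right) = 837$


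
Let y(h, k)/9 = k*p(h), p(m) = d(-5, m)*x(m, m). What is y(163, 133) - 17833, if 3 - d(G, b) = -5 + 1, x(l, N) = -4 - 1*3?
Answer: -76486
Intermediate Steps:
x(l, N) = -7 (x(l, N) = -4 - 3 = -7)
d(G, b) = 7 (d(G, b) = 3 - (-5 + 1) = 3 - 1*(-4) = 3 + 4 = 7)
p(m) = -49 (p(m) = 7*(-7) = -49)
y(h, k) = -441*k (y(h, k) = 9*(k*(-49)) = 9*(-49*k) = -441*k)
y(163, 133) - 17833 = -441*133 - 17833 = -58653 - 17833 = -76486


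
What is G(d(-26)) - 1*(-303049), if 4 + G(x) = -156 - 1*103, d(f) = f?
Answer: 302786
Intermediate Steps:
G(x) = -263 (G(x) = -4 + (-156 - 1*103) = -4 + (-156 - 103) = -4 - 259 = -263)
G(d(-26)) - 1*(-303049) = -263 - 1*(-303049) = -263 + 303049 = 302786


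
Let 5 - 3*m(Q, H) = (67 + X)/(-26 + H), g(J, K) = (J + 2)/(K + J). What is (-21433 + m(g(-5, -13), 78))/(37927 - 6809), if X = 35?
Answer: -1671695/2427204 ≈ -0.68873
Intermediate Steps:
g(J, K) = (2 + J)/(J + K)
m(Q, H) = 5/3 - 34/(-26 + H) (m(Q, H) = 5/3 - (67 + 35)/(3*(-26 + H)) = 5/3 - 34/(-26 + H))
(-21433 + m(g(-5, -13), 78))/(37927 - 6809) = (-21433 + (-232 + 5*78)/(3*(-26 + 78)))/(37927 - 6809) = (-21433 + (⅓)*(-232 + 390)/52)/31118 = (-21433 + (⅓)*(1/52)*158)*(1/31118) = (-21433 + 79/78)*(1/31118) = -1671695/78*1/31118 = -1671695/2427204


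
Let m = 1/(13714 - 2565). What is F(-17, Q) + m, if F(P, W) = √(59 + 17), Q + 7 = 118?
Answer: 1/11149 + 2*√19 ≈ 8.7179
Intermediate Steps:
Q = 111 (Q = -7 + 118 = 111)
F(P, W) = 2*√19 (F(P, W) = √76 = 2*√19)
m = 1/11149 ≈ 8.9694e-5
F(-17, Q) + m = 2*√19 + 1/11149 = 1/11149 + 2*√19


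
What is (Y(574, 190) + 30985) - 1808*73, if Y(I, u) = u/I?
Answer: -28986618/287 ≈ -1.0100e+5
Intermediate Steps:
(Y(574, 190) + 30985) - 1808*73 = (190/574 + 30985) - 1808*73 = (190*(1/574) + 30985) - 131984 = (95/287 + 30985) - 131984 = 8892790/287 - 131984 = -28986618/287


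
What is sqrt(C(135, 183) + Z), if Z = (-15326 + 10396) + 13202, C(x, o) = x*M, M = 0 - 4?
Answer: 2*sqrt(1933) ≈ 87.932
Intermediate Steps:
M = -4
C(x, o) = -4*x (C(x, o) = x*(-4) = -4*x)
Z = 8272 (Z = -4930 + 13202 = 8272)
sqrt(C(135, 183) + Z) = sqrt(-4*135 + 8272) = sqrt(-540 + 8272) = sqrt(7732) = 2*sqrt(1933)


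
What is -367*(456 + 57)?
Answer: -188271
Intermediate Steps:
-367*(456 + 57) = -367*513 = -188271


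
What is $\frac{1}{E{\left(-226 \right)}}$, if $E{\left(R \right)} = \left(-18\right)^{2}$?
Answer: $\frac{1}{324} \approx 0.0030864$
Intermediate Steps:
$E{\left(R \right)} = 324$
$\frac{1}{E{\left(-226 \right)}} = \frac{1}{324}$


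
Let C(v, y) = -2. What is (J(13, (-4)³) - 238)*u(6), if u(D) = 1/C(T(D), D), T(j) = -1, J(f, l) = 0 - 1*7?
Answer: 245/2 ≈ 122.50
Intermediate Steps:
J(f, l) = -7 (J(f, l) = 0 - 7 = -7)
u(D) = -½ (u(D) = 1/(-2) = -½)
(J(13, (-4)³) - 238)*u(6) = (-7 - 238)*(-½) = -245*(-½) = 245/2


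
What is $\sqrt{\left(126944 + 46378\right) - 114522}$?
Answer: $140 \sqrt{3} \approx 242.49$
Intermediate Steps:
$\sqrt{\left(126944 + 46378\right) - 114522} = \sqrt{173322 - 114522} = \sqrt{58800} = 140 \sqrt{3}$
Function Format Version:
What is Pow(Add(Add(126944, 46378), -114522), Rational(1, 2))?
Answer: Mul(140, Pow(3, Rational(1, 2))) ≈ 242.49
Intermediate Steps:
Pow(Add(Add(126944, 46378), -114522), Rational(1, 2)) = Pow(Add(173322, -114522), Rational(1, 2)) = Pow(58800, Rational(1, 2)) = Mul(140, Pow(3, Rational(1, 2)))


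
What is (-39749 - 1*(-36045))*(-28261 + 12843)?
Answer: 57108272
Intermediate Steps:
(-39749 - 1*(-36045))*(-28261 + 12843) = (-39749 + 36045)*(-15418) = -3704*(-15418) = 57108272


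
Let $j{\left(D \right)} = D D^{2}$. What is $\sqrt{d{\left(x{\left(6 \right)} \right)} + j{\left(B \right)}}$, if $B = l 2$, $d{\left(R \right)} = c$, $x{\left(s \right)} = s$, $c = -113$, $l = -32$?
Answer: $i \sqrt{262257} \approx 512.11 i$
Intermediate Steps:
$d{\left(R \right)} = -113$
$B = -64$ ($B = \left(-32\right) 2 = -64$)
$j{\left(D \right)} = D^{3}$
$\sqrt{d{\left(x{\left(6 \right)} \right)} + j{\left(B \right)}} = \sqrt{-113 + \left(-64\right)^{3}} = \sqrt{-113 - 262144} = \sqrt{-262257} = i \sqrt{262257}$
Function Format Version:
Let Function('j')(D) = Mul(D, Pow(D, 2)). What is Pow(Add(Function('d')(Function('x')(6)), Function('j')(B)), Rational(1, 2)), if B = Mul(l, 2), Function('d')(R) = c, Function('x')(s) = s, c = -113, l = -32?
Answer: Mul(I, Pow(262257, Rational(1, 2))) ≈ Mul(512.11, I)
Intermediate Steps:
Function('d')(R) = -113
B = -64 (B = Mul(-32, 2) = -64)
Function('j')(D) = Pow(D, 3)
Pow(Add(Function('d')(Function('x')(6)), Function('j')(B)), Rational(1, 2)) = Pow(Add(-113, Pow(-64, 3)), Rational(1, 2)) = Pow(Add(-113, -262144), Rational(1, 2)) = Pow(-262257, Rational(1, 2)) = Mul(I, Pow(262257, Rational(1, 2)))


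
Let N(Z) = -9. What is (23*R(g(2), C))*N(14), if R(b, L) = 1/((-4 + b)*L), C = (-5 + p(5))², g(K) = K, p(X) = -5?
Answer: 207/200 ≈ 1.0350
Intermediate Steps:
C = 100 (C = (-5 - 5)² = (-10)² = 100)
R(b, L) = 1/(L*(-4 + b))
(23*R(g(2), C))*N(14) = (23*(1/(100*(-4 + 2))))*(-9) = (23*((1/100)/(-2)))*(-9) = (23*((1/100)*(-½)))*(-9) = (23*(-1/200))*(-9) = -23/200*(-9) = 207/200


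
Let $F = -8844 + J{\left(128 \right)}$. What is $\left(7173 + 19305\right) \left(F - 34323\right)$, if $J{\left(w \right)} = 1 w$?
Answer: $-1139586642$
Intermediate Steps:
$J{\left(w \right)} = w$
$F = -8716$ ($F = -8844 + 128 = -8716$)
$\left(7173 + 19305\right) \left(F - 34323\right) = \left(7173 + 19305\right) \left(-8716 - 34323\right) = 26478 \left(-43039\right) = -1139586642$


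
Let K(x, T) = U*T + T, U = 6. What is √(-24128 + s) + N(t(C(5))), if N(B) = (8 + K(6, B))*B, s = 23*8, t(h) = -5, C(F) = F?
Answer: 135 + 2*I*√5986 ≈ 135.0 + 154.74*I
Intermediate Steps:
s = 184
K(x, T) = 7*T (K(x, T) = 6*T + T = 7*T)
N(B) = B*(8 + 7*B) (N(B) = (8 + 7*B)*B = B*(8 + 7*B))
√(-24128 + s) + N(t(C(5))) = √(-24128 + 184) - 5*(8 + 7*(-5)) = √(-23944) - 5*(8 - 35) = 2*I*√5986 - 5*(-27) = 2*I*√5986 + 135 = 135 + 2*I*√5986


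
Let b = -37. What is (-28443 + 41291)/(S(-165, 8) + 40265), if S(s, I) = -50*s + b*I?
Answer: 12848/48219 ≈ 0.26645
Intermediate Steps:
S(s, I) = -50*s - 37*I
(-28443 + 41291)/(S(-165, 8) + 40265) = (-28443 + 41291)/((-50*(-165) - 37*8) + 40265) = 12848/((8250 - 296) + 40265) = 12848/(7954 + 40265) = 12848/48219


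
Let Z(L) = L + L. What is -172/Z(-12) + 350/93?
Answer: 2033/186 ≈ 10.930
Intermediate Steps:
Z(L) = 2*L
-172/Z(-12) + 350/93 = -172/(2*(-12)) + 350/93 = -172/(-24) + 350*(1/93) = -172*(-1/24) + 350/93 = 43/6 + 350/93 = 2033/186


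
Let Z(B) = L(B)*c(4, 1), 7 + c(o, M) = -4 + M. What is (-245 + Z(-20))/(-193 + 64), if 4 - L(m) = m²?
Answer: -3715/129 ≈ -28.798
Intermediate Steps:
c(o, M) = -11 + M (c(o, M) = -7 + (-4 + M) = -11 + M)
L(m) = 4 - m²
Z(B) = -40 + 10*B² (Z(B) = (4 - B²)*(-11 + 1) = (4 - B²)*(-10) = -40 + 10*B²)
(-245 + Z(-20))/(-193 + 64) = (-245 + (-40 + 10*(-20)²))/(-193 + 64) = (-245 + (-40 + 10*400))/(-129) = (-245 + (-40 + 4000))*(-1/129) = (-245 + 3960)*(-1/129) = 3715*(-1/129) = -3715/129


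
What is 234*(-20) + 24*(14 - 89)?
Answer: -6480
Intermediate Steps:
234*(-20) + 24*(14 - 89) = -4680 + 24*(-75) = -4680 - 1800 = -6480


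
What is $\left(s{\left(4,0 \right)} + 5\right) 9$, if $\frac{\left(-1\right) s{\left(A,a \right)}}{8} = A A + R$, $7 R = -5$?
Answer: $- \frac{7389}{7} \approx -1055.6$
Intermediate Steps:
$R = - \frac{5}{7}$ ($R = \frac{1}{7} \left(-5\right) = - \frac{5}{7} \approx -0.71429$)
$s{\left(A,a \right)} = \frac{40}{7} - 8 A^{2}$ ($s{\left(A,a \right)} = - 8 \left(A A - \frac{5}{7}\right) = - 8 \left(A^{2} - \frac{5}{7}\right) = - 8 \left(- \frac{5}{7} + A^{2}\right) = \frac{40}{7} - 8 A^{2}$)
$\left(s{\left(4,0 \right)} + 5\right) 9 = \left(\left(\frac{40}{7} - 8 \cdot 4^{2}\right) + 5\right) 9 = \left(\left(\frac{40}{7} - 128\right) + 5\right) 9 = \left(- \frac{856}{7} + 5\right) 9 = \left(- \frac{821}{7}\right) 9 = - \frac{7389}{7}$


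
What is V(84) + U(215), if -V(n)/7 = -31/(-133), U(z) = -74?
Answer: -1437/19 ≈ -75.632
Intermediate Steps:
V(n) = -31/19 (V(n) = -(-217)/(-133) = -(-217)*(-1)/133 = -7*31/133 = -31/19)
V(84) + U(215) = -31/19 - 74 = -1437/19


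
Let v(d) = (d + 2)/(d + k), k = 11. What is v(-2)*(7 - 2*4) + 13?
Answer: 13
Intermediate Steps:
v(d) = (2 + d)/(11 + d) (v(d) = (d + 2)/(d + 11) = (2 + d)/(11 + d))
v(-2)*(7 - 2*4) + 13 = ((2 - 2)/(11 - 2))*(7 - 2*4) + 13 = (0/9)*(7 - 8) + 13 = ((⅑)*0)*(-1) + 13 = 0*(-1) + 13 = 0 + 13 = 13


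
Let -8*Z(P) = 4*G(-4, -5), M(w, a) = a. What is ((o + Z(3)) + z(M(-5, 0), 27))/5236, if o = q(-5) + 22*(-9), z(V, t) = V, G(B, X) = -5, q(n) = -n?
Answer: -381/10472 ≈ -0.036383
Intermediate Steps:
o = -193 (o = -1*(-5) + 22*(-9) = 5 - 198 = -193)
Z(P) = 5/2 (Z(P) = -(-5)/2 = -⅛*(-20) = 5/2)
((o + Z(3)) + z(M(-5, 0), 27))/5236 = ((-193 + 5/2) + 0)/5236 = (-381/2 + 0)*(1/5236) = -381/2*1/5236 = -381/10472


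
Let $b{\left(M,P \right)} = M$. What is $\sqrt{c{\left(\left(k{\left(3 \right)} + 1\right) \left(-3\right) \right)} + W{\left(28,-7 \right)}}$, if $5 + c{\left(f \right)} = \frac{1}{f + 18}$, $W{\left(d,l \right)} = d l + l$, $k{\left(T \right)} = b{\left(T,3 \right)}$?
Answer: $\frac{i \sqrt{7482}}{6} \approx 14.416 i$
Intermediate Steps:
$k{\left(T \right)} = T$
$W{\left(d,l \right)} = l + d l$
$c{\left(f \right)} = -5 + \frac{1}{18 + f}$ ($c{\left(f \right)} = -5 + \frac{1}{f + 18} = -5 + \frac{1}{18 + f}$)
$\sqrt{c{\left(\left(k{\left(3 \right)} + 1\right) \left(-3\right) \right)} + W{\left(28,-7 \right)}} = \sqrt{\frac{-89 - 5 \left(3 + 1\right) \left(-3\right)}{18 + \left(3 + 1\right) \left(-3\right)} - 7 \left(1 + 28\right)} = \sqrt{\frac{-89 - 5 \cdot 4 \left(-3\right)}{18 + 4 \left(-3\right)} - 203} = \sqrt{\frac{-89 - -60}{18 - 12} - 203} = \sqrt{\frac{-89 + 60}{6} - 203} = \sqrt{\frac{1}{6} \left(-29\right) - 203} = \sqrt{- \frac{29}{6} - 203} = \sqrt{- \frac{1247}{6}} = \frac{i \sqrt{7482}}{6}$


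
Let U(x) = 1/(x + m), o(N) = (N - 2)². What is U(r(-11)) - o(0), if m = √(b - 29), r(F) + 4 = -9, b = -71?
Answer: -1089/269 - 10*I/269 ≈ -4.0483 - 0.037175*I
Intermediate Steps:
r(F) = -13 (r(F) = -4 - 9 = -13)
o(N) = (-2 + N)²
m = 10*I (m = √(-71 - 29) = √(-100) = 10*I ≈ 10.0*I)
U(x) = 1/(x + 10*I)
U(r(-11)) - o(0) = 1/(-13 + 10*I) - (-2 + 0)² = (-13 - 10*I)/269 - 1*(-2)² = (-13 - 10*I)/269 - 1*4 = (-13 - 10*I)/269 - 4 = -4 + (-13 - 10*I)/269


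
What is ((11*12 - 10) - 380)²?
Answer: 66564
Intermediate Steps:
((11*12 - 10) - 380)² = ((132 - 10) - 380)² = (122 - 380)² = (-258)² = 66564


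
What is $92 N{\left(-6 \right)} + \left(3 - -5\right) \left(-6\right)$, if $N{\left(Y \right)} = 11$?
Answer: $964$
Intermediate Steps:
$92 N{\left(-6 \right)} + \left(3 - -5\right) \left(-6\right) = 92 \cdot 11 + \left(3 - -5\right) \left(-6\right) = 1012 + \left(3 + 5\right) \left(-6\right) = 1012 + 8 \left(-6\right) = 1012 - 48 = 964$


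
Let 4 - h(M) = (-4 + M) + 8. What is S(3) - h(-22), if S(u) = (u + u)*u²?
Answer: 32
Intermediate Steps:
S(u) = 2*u³ (S(u) = (2*u)*u² = 2*u³)
h(M) = -M (h(M) = 4 - ((-4 + M) + 8) = 4 - (4 + M) = 4 + (-4 - M) = -M)
S(3) - h(-22) = 2*3³ - (-1)*(-22) = 2*27 - 1*22 = 54 - 22 = 32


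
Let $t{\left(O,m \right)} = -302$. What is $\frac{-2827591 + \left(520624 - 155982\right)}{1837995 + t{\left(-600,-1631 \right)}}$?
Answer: $- \frac{2462949}{1837693} \approx -1.3402$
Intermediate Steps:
$\frac{-2827591 + \left(520624 - 155982\right)}{1837995 + t{\left(-600,-1631 \right)}} = \frac{-2827591 + \left(520624 - 155982\right)}{1837995 - 302} = \frac{-2827591 + \left(520624 - 155982\right)}{1837693} = \left(-2827591 + 364642\right) \frac{1}{1837693} = \left(-2462949\right) \frac{1}{1837693} = - \frac{2462949}{1837693}$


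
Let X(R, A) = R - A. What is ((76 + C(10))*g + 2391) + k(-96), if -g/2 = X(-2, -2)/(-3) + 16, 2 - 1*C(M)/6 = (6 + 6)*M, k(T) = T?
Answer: 22519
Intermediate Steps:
C(M) = 12 - 72*M (C(M) = 12 - 6*(6 + 6)*M = 12 - 72*M)
g = -32 (g = -2*((-2 - 1*(-2))/(-3) + 16) = -2*((-2 + 2)*(-⅓) + 16) = -2*(0*(-⅓) + 16) = -2*(0 + 16) = -2*16 = -32)
((76 + C(10))*g + 2391) + k(-96) = ((76 + (12 - 72*10))*(-32) + 2391) - 96 = ((76 + (12 - 720))*(-32) + 2391) - 96 = ((76 - 708)*(-32) + 2391) - 96 = (-632*(-32) + 2391) - 96 = (20224 + 2391) - 96 = 22615 - 96 = 22519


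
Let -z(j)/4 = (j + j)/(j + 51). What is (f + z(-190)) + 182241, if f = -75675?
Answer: 14811154/139 ≈ 1.0656e+5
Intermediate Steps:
z(j) = -8*j/(51 + j) (z(j) = -4*(j + j)/(j + 51) = -4*2*j/(51 + j) = -8*j/(51 + j))
(f + z(-190)) + 182241 = (-75675 - 8*(-190)/(51 - 190)) + 182241 = (-75675 - 8*(-190)/(-139)) + 182241 = (-75675 - 8*(-190)*(-1/139)) + 182241 = (-75675 - 1520/139) + 182241 = -10520345/139 + 182241 = 14811154/139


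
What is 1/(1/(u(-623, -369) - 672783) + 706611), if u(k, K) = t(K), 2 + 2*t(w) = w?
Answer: 1345937/951053889505 ≈ 1.4152e-6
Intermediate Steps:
t(w) = -1 + w/2
u(k, K) = -1 + K/2
1/(1/(u(-623, -369) - 672783) + 706611) = 1/(1/((-1 + (½)*(-369)) - 672783) + 706611) = 1/(1/((-1 - 369/2) - 672783) + 706611) = 1/(1/(-371/2 - 672783) + 706611) = 1/(1/(-1345937/2) + 706611) = 1/(-2/1345937 + 706611) = 1/(951053889505/1345937) = 1345937/951053889505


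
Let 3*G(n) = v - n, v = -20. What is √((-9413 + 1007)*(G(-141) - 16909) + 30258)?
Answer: √141828270 ≈ 11909.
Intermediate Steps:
G(n) = -20/3 - n/3 (G(n) = (-20 - n)/3 = -20/3 - n/3)
√((-9413 + 1007)*(G(-141) - 16909) + 30258) = √((-9413 + 1007)*((-20/3 - ⅓*(-141)) - 16909) + 30258) = √(-8406*((-20/3 + 47) - 16909) + 30258) = √(-8406*(121/3 - 16909) + 30258) = √(-8406*(-50606/3) + 30258) = √(141798012 + 30258) = √141828270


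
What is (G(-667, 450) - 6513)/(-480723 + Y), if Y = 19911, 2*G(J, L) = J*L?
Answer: 13049/38401 ≈ 0.33981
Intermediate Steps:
G(J, L) = J*L/2 (G(J, L) = (J*L)/2 = J*L/2)
(G(-667, 450) - 6513)/(-480723 + Y) = ((½)*(-667)*450 - 6513)/(-480723 + 19911) = (-150075 - 6513)/(-460812) = -156588*(-1/460812) = 13049/38401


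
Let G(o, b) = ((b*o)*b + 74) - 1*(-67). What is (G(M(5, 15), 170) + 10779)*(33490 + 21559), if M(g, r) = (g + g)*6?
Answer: 96056101080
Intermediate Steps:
M(g, r) = 12*g (M(g, r) = (2*g)*6 = 12*g)
G(o, b) = 141 + o*b**2 (G(o, b) = (o*b**2 + 74) + 67 = (74 + o*b**2) + 67 = 141 + o*b**2)
(G(M(5, 15), 170) + 10779)*(33490 + 21559) = ((141 + (12*5)*170**2) + 10779)*(33490 + 21559) = ((141 + 60*28900) + 10779)*55049 = ((141 + 1734000) + 10779)*55049 = (1734141 + 10779)*55049 = 1744920*55049 = 96056101080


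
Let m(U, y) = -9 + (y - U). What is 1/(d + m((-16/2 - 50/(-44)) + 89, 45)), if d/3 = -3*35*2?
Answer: -22/14875 ≈ -0.0014790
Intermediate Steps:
m(U, y) = -9 + y - U
d = -630 (d = 3*(-3*35*2) = 3*(-105*2) = 3*(-210) = -630)
1/(d + m((-16/2 - 50/(-44)) + 89, 45)) = 1/(-630 + (-9 + 45 - ((-16/2 - 50/(-44)) + 89))) = 1/(-630 + (-9 + 45 - ((-16*½ - 50*(-1/44)) + 89))) = 1/(-630 + (-9 + 45 - ((-8 + 25/22) + 89))) = 1/(-630 + (-9 + 45 - (-151/22 + 89))) = 1/(-630 + (-9 + 45 - 1*1807/22)) = 1/(-630 + (-9 + 45 - 1807/22)) = 1/(-630 - 1015/22) = 1/(-14875/22) = -22/14875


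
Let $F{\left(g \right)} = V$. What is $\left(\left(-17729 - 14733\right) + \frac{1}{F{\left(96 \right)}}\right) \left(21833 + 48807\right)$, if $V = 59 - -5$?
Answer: $- \frac{9172458305}{4} \approx -2.2931 \cdot 10^{9}$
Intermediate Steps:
$V = 64$ ($V = 59 + 5 = 64$)
$F{\left(g \right)} = 64$
$\left(\left(-17729 - 14733\right) + \frac{1}{F{\left(96 \right)}}\right) \left(21833 + 48807\right) = \left(\left(-17729 - 14733\right) + \frac{1}{64}\right) \left(21833 + 48807\right) = \left(-32462 + \frac{1}{64}\right) 70640 = \left(- \frac{2077567}{64}\right) 70640 = - \frac{9172458305}{4}$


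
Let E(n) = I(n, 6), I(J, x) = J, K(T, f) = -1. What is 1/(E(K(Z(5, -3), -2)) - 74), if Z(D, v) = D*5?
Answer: -1/75 ≈ -0.013333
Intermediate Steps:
Z(D, v) = 5*D
E(n) = n
1/(E(K(Z(5, -3), -2)) - 74) = 1/(-1 - 74) = 1/(-75) = -1/75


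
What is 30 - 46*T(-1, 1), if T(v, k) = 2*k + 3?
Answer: -200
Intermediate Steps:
T(v, k) = 3 + 2*k
30 - 46*T(-1, 1) = 30 - 46*(3 + 2*1) = 30 - 46*(3 + 2) = 30 - 46*5 = 30 - 230 = -200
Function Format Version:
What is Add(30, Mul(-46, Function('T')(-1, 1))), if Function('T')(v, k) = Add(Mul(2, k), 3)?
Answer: -200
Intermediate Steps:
Function('T')(v, k) = Add(3, Mul(2, k))
Add(30, Mul(-46, Function('T')(-1, 1))) = Add(30, Mul(-46, Add(3, Mul(2, 1)))) = Add(30, Mul(-46, Add(3, 2))) = Add(30, Mul(-46, 5)) = Add(30, -230) = -200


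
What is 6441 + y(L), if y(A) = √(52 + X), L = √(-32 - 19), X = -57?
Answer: 6441 + I*√5 ≈ 6441.0 + 2.2361*I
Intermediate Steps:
L = I*√51 (L = √(-51) = I*√51 ≈ 7.1414*I)
y(A) = I*√5 (y(A) = √(52 - 57) = √(-5) = I*√5)
6441 + y(L) = 6441 + I*√5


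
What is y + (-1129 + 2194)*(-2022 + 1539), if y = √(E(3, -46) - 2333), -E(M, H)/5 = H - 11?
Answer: -514395 + 32*I*√2 ≈ -5.144e+5 + 45.255*I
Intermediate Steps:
E(M, H) = 55 - 5*H (E(M, H) = -5*(H - 11) = -5*(-11 + H) = 55 - 5*H)
y = 32*I*√2 (y = √((55 - 5*(-46)) - 2333) = √((55 + 230) - 2333) = √(285 - 2333) = √(-2048) = 32*I*√2 ≈ 45.255*I)
y + (-1129 + 2194)*(-2022 + 1539) = 32*I*√2 + (-1129 + 2194)*(-2022 + 1539) = 32*I*√2 + 1065*(-483) = 32*I*√2 - 514395 = -514395 + 32*I*√2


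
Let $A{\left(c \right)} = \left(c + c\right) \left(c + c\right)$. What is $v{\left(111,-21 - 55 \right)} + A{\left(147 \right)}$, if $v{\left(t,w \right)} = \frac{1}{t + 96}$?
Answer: $\frac{17892253}{207} \approx 86436.0$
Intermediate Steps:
$A{\left(c \right)} = 4 c^{2}$ ($A{\left(c \right)} = 2 c 2 c = 4 c^{2}$)
$v{\left(t,w \right)} = \frac{1}{96 + t}$
$v{\left(111,-21 - 55 \right)} + A{\left(147 \right)} = \frac{1}{96 + 111} + 4 \cdot 147^{2} = \frac{1}{207} + 4 \cdot 21609 = \frac{1}{207} + 86436 = \frac{17892253}{207}$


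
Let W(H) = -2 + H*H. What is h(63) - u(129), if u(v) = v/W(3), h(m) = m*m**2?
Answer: 1750200/7 ≈ 2.5003e+5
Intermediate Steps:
W(H) = -2 + H**2
h(m) = m**3
u(v) = v/7 (u(v) = v/(-2 + 3**2) = v/(-2 + 9) = v/7)
h(63) - u(129) = 63**3 - 129/7 = 250047 - 1*129/7 = 250047 - 129/7 = 1750200/7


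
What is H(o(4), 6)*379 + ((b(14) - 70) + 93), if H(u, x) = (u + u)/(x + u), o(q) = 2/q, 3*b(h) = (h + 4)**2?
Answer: 2461/13 ≈ 189.31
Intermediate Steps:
b(h) = (4 + h)**2/3 (b(h) = (h + 4)**2/3 = (4 + h)**2/3)
H(u, x) = 2*u/(u + x) (H(u, x) = (2*u)/(u + x) = 2*u/(u + x))
H(o(4), 6)*379 + ((b(14) - 70) + 93) = (2*(2/4)/(2/4 + 6))*379 + (((4 + 14)**2/3 - 70) + 93) = (2*(2*(1/4))/(2*(1/4) + 6))*379 + (((1/3)*18**2 - 70) + 93) = (2*(1/2)/(1/2 + 6))*379 + (((1/3)*324 - 70) + 93) = (2*(1/2)/(13/2))*379 + ((108 - 70) + 93) = (2*(1/2)*(2/13))*379 + (38 + 93) = (2/13)*379 + 131 = 758/13 + 131 = 2461/13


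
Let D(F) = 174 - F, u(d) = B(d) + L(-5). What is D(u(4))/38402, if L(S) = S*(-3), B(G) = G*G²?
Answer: 95/38402 ≈ 0.0024738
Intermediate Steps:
B(G) = G³
L(S) = -3*S
u(d) = 15 + d³ (u(d) = d³ - 3*(-5) = d³ + 15 = 15 + d³)
D(u(4))/38402 = (174 - (15 + 4³))/38402 = (174 - (15 + 64))*(1/38402) = (174 - 1*79)*(1/38402) = (174 - 79)*(1/38402) = 95*(1/38402) = 95/38402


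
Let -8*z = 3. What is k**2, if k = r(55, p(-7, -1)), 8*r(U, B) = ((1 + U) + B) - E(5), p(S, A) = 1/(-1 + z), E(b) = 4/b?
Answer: 561001/12100 ≈ 46.364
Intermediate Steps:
z = -3/8 (z = -1/8*3 = -3/8 ≈ -0.37500)
p(S, A) = -8/11 (p(S, A) = 1/(-1 - 3/8) = 1/(-11/8) = -8/11)
r(U, B) = 1/40 + B/8 + U/8 (r(U, B) = (((1 + U) + B) - 4/5)/8 = ((1 + B + U) - 4/5)/8 = (1/5 + B + U)/8 = 1/40 + B/8 + U/8)
k = 749/110 (k = 1/40 + (1/8)*(-8/11) + (1/8)*55 = 1/40 - 1/11 + 55/8 = 749/110 ≈ 6.8091)
k**2 = (749/110)**2 = 561001/12100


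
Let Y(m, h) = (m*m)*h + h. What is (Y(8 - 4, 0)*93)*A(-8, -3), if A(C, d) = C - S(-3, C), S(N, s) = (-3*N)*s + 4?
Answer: 0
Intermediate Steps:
S(N, s) = 4 - 3*N*s (S(N, s) = -3*N*s + 4 = 4 - 3*N*s)
Y(m, h) = h + h*m² (Y(m, h) = m²*h + h = h*m² + h = h + h*m²)
A(C, d) = -4 - 8*C (A(C, d) = C - (4 - 3*(-3)*C) = C - (4 + 9*C) = C + (-4 - 9*C) = -4 - 8*C)
(Y(8 - 4, 0)*93)*A(-8, -3) = ((0*(1 + (8 - 4)²))*93)*(-4 - 8*(-8)) = ((0*(1 + 4²))*93)*(-4 + 64) = ((0*(1 + 16))*93)*60 = ((0*17)*93)*60 = (0*93)*60 = 0*60 = 0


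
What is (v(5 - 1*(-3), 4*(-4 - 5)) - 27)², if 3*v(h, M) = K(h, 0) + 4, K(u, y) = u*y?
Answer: 5929/9 ≈ 658.78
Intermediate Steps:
v(h, M) = 4/3 (v(h, M) = (h*0 + 4)/3 = (0 + 4)/3 = (⅓)*4 = 4/3)
(v(5 - 1*(-3), 4*(-4 - 5)) - 27)² = (4/3 - 27)² = (-77/3)² = 5929/9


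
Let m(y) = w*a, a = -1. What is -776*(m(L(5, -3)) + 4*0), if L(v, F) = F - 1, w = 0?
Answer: 0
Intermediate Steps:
L(v, F) = -1 + F
m(y) = 0 (m(y) = 0*(-1) = 0)
-776*(m(L(5, -3)) + 4*0) = -776*(0 + 4*0) = -776*(0 + 0) = -776*0 = 0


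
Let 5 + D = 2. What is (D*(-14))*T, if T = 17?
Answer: 714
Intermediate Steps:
D = -3 (D = -5 + 2 = -3)
(D*(-14))*T = -3*(-14)*17 = 42*17 = 714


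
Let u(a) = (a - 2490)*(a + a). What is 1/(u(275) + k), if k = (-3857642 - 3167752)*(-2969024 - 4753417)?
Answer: 1/54253189448504 ≈ 1.8432e-14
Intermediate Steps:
k = 54253190666754 (k = -7025394*(-7722441) = 54253190666754)
u(a) = 2*a*(-2490 + a) (u(a) = (-2490 + a)*(2*a) = 2*a*(-2490 + a))
1/(u(275) + k) = 1/(2*275*(-2490 + 275) + 54253190666754) = 1/(2*275*(-2215) + 54253190666754) = 1/(-1218250 + 54253190666754) = 1/54253189448504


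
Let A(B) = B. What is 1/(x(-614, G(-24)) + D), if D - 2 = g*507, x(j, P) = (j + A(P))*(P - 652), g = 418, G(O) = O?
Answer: 1/643216 ≈ 1.5547e-6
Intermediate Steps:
x(j, P) = (-652 + P)*(P + j) (x(j, P) = (j + P)*(P - 652) = (P + j)*(-652 + P) = (-652 + P)*(P + j))
D = 211928 (D = 2 + 418*507 = 2 + 211926 = 211928)
1/(x(-614, G(-24)) + D) = 1/(((-24)² - 652*(-24) - 652*(-614) - 24*(-614)) + 211928) = 1/((576 + 15648 + 400328 + 14736) + 211928) = 1/(431288 + 211928) = 1/643216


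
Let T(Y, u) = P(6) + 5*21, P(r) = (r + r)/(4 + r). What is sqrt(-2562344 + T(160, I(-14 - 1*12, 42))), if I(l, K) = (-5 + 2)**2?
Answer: I*sqrt(64055945)/5 ≈ 1600.7*I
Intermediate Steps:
I(l, K) = 9 (I(l, K) = (-3)**2 = 9)
P(r) = 2*r/(4 + r) (P(r) = (2*r)/(4 + r) = 2*r/(4 + r))
T(Y, u) = 531/5 (T(Y, u) = 2*6/(4 + 6) + 5*21 = 2*6/10 + 105 = 2*6*(1/10) + 105 = 6/5 + 105 = 531/5)
sqrt(-2562344 + T(160, I(-14 - 1*12, 42))) = sqrt(-2562344 + 531/5) = sqrt(-12811189/5) = I*sqrt(64055945)/5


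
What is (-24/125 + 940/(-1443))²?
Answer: 23144145424/32535140625 ≈ 0.71136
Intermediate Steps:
(-24/125 + 940/(-1443))² = (-24*1/125 + 940*(-1/1443))² = (-24/125 - 940/1443)² = (-152132/180375)² = 23144145424/32535140625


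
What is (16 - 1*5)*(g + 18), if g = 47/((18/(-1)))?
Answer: 3047/18 ≈ 169.28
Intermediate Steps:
g = -47/18 (g = 47/((18*(-1))) = 47/(-18) = 47*(-1/18) = -47/18 ≈ -2.6111)
(16 - 1*5)*(g + 18) = (16 - 1*5)*(-47/18 + 18) = (16 - 5)*(277/18) = 11*(277/18) = 3047/18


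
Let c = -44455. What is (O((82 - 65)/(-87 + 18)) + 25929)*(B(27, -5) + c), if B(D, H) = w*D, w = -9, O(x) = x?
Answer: -79968476632/69 ≈ -1.1590e+9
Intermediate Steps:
B(D, H) = -9*D
(O((82 - 65)/(-87 + 18)) + 25929)*(B(27, -5) + c) = ((82 - 65)/(-87 + 18) + 25929)*(-9*27 - 44455) = (17/(-69) + 25929)*(-243 - 44455) = (17*(-1/69) + 25929)*(-44698) = (-17/69 + 25929)*(-44698) = (1789084/69)*(-44698) = -79968476632/69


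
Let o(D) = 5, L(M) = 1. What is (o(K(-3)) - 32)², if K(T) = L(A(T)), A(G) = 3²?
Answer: 729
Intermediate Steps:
A(G) = 9
K(T) = 1
(o(K(-3)) - 32)² = (5 - 32)² = (-27)² = 729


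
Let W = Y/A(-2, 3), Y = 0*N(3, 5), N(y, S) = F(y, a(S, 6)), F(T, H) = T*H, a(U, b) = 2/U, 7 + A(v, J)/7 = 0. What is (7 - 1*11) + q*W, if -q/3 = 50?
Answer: -4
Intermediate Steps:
A(v, J) = -49 (A(v, J) = -49 + 7*0 = -49 + 0 = -49)
q = -150 (q = -3*50 = -150)
F(T, H) = H*T
N(y, S) = 2*y/S (N(y, S) = (2/S)*y = 2*y/S)
Y = 0 (Y = 0*(2*3/5) = 0*(2*3*(⅕)) = 0*(6/5) = 0)
W = 0 (W = 0/(-49) = 0*(-1/49) = 0)
(7 - 1*11) + q*W = (7 - 1*11) - 150*0 = (7 - 11) + 0 = -4 + 0 = -4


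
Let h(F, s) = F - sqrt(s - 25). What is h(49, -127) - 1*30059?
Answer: -30010 - 2*I*sqrt(38) ≈ -30010.0 - 12.329*I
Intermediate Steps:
h(F, s) = F - sqrt(-25 + s)
h(49, -127) - 1*30059 = (49 - sqrt(-25 - 127)) - 1*30059 = (49 - sqrt(-152)) - 30059 = (49 - 2*I*sqrt(38)) - 30059 = -30010 - 2*I*sqrt(38)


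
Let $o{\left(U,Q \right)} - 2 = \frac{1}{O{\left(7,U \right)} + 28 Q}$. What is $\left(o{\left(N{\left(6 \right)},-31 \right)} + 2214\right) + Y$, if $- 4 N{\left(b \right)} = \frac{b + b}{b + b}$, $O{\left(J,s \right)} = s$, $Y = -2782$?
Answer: $- \frac{1965722}{3473} \approx -566.0$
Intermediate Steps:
$N{\left(b \right)} = - \frac{1}{4}$ ($N{\left(b \right)} = - \frac{\left(b + b\right) \frac{1}{b + b}}{4} = - \frac{2 b \frac{1}{2 b}}{4} = \left(- \frac{1}{4}\right) 1 = - \frac{1}{4}$)
$o{\left(U,Q \right)} = 2 + \frac{1}{U + 28 Q}$
$\left(o{\left(N{\left(6 \right)},-31 \right)} + 2214\right) + Y = \left(\frac{1 + 2 \left(- \frac{1}{4}\right) + 56 \left(-31\right)}{- \frac{1}{4} + 28 \left(-31\right)} + 2214\right) - 2782 = \left(\frac{1 - \frac{1}{2} - 1736}{- \frac{1}{4} - 868} + 2214\right) - 2782 = \left(\frac{1}{- \frac{3473}{4}} \left(- \frac{3471}{2}\right) + 2214\right) - 2782 = \left(\left(- \frac{4}{3473}\right) \left(- \frac{3471}{2}\right) + 2214\right) - 2782 = \left(\frac{6942}{3473} + 2214\right) - 2782 = \frac{7696164}{3473} - 2782 = - \frac{1965722}{3473}$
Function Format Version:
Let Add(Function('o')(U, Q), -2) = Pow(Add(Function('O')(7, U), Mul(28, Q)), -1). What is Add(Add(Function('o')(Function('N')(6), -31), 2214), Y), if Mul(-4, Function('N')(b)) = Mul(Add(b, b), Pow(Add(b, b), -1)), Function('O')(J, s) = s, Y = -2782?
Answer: Rational(-1965722, 3473) ≈ -566.00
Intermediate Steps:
Function('N')(b) = Rational(-1, 4) (Function('N')(b) = Mul(Rational(-1, 4), Mul(Add(b, b), Pow(Add(b, b), -1))) = Mul(Rational(-1, 4), Mul(Mul(2, b), Pow(Mul(2, b), -1))) = Mul(Rational(-1, 4), Mul(Mul(2, b), Mul(Rational(1, 2), Pow(b, -1)))) = Mul(Rational(-1, 4), 1) = Rational(-1, 4))
Function('o')(U, Q) = Add(2, Pow(Add(U, Mul(28, Q)), -1))
Add(Add(Function('o')(Function('N')(6), -31), 2214), Y) = Add(Add(Mul(Pow(Add(Rational(-1, 4), Mul(28, -31)), -1), Add(1, Mul(2, Rational(-1, 4)), Mul(56, -31))), 2214), -2782) = Add(Add(Mul(Pow(Add(Rational(-1, 4), -868), -1), Add(1, Rational(-1, 2), -1736)), 2214), -2782) = Add(Add(Mul(Pow(Rational(-3473, 4), -1), Rational(-3471, 2)), 2214), -2782) = Add(Add(Mul(Rational(-4, 3473), Rational(-3471, 2)), 2214), -2782) = Add(Add(Rational(6942, 3473), 2214), -2782) = Add(Rational(7696164, 3473), -2782) = Rational(-1965722, 3473)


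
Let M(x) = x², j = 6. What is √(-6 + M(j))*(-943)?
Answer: -943*√30 ≈ -5165.0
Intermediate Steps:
√(-6 + M(j))*(-943) = √(-6 + 6²)*(-943) = √(-6 + 36)*(-943) = √30*(-943) = -943*√30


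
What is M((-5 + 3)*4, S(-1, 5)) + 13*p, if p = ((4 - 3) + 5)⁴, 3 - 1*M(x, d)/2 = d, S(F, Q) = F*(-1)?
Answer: 16852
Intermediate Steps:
S(F, Q) = -F
M(x, d) = 6 - 2*d
p = 1296 (p = (1 + 5)⁴ = 6⁴ = 1296)
M((-5 + 3)*4, S(-1, 5)) + 13*p = (6 - (-2)*(-1)) + 13*1296 = (6 - 2*1) + 16848 = (6 - 2) + 16848 = 4 + 16848 = 16852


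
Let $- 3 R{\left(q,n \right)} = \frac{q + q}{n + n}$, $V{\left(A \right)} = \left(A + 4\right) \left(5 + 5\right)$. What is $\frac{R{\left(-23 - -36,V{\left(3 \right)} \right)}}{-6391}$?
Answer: $\frac{13}{1342110} \approx 9.6862 \cdot 10^{-6}$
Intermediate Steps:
$V{\left(A \right)} = 40 + 10 A$ ($V{\left(A \right)} = \left(4 + A\right) 10 = 40 + 10 A$)
$R{\left(q,n \right)} = - \frac{q}{3 n}$ ($R{\left(q,n \right)} = - \frac{\left(q + q\right) \frac{1}{n + n}}{3} = - \frac{2 q \frac{1}{2 n}}{3} = - \frac{q \frac{1}{n}}{3} = - \frac{q}{3 n}$)
$\frac{R{\left(-23 - -36,V{\left(3 \right)} \right)}}{-6391} = \frac{\left(- \frac{1}{3}\right) \left(-23 - -36\right) \frac{1}{40 + 10 \cdot 3}}{-6391} = - \frac{-23 + 36}{3 \left(40 + 30\right)} \left(- \frac{1}{6391}\right) = \left(- \frac{1}{3}\right) 13 \cdot \frac{1}{70} \left(- \frac{1}{6391}\right) = \left(- \frac{13}{210}\right) \left(- \frac{1}{6391}\right) = \frac{13}{1342110}$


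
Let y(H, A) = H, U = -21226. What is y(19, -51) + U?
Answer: -21207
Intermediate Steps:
y(19, -51) + U = 19 - 21226 = -21207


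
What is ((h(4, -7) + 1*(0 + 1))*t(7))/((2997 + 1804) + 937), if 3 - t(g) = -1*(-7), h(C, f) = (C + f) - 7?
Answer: 18/2869 ≈ 0.0062740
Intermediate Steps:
h(C, f) = -7 + C + f
t(g) = -4 (t(g) = 3 - (-1)*(-7) = 3 - 1*7 = 3 - 7 = -4)
((h(4, -7) + 1*(0 + 1))*t(7))/((2997 + 1804) + 937) = (((-7 + 4 - 7) + 1*(0 + 1))*(-4))/((2997 + 1804) + 937) = ((-10 + 1*1)*(-4))/(4801 + 937) = ((-10 + 1)*(-4))/5738 = -9*(-4)*(1/5738) = 36*(1/5738) = 18/2869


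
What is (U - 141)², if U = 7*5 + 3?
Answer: 10609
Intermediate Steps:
U = 38 (U = 35 + 3 = 38)
(U - 141)² = (38 - 141)² = (-103)² = 10609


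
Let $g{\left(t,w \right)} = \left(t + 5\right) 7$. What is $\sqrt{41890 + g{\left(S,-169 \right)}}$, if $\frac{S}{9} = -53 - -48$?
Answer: $\sqrt{41610} \approx 203.99$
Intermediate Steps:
$S = -45$ ($S = 9 \left(-53 - -48\right) = 9 \left(-53 + 48\right) = 9 \left(-5\right) = -45$)
$g{\left(t,w \right)} = 35 + 7 t$ ($g{\left(t,w \right)} = \left(5 + t\right) 7 = 35 + 7 t$)
$\sqrt{41890 + g{\left(S,-169 \right)}} = \sqrt{41890 + \left(35 + 7 \left(-45\right)\right)} = \sqrt{41890 + \left(35 - 315\right)} = \sqrt{41890 - 280} = \sqrt{41610}$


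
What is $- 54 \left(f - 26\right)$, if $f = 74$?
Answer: $-2592$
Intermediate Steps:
$- 54 \left(f - 26\right) = - 54 \left(74 - 26\right) = \left(-54\right) 48 = -2592$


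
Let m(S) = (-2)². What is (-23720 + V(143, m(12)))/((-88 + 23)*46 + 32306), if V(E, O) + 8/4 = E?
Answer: -23579/29316 ≈ -0.80431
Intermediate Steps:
m(S) = 4
V(E, O) = -2 + E
(-23720 + V(143, m(12)))/((-88 + 23)*46 + 32306) = (-23720 + (-2 + 143))/((-88 + 23)*46 + 32306) = (-23720 + 141)/(-65*46 + 32306) = -23579/(-2990 + 32306) = -23579/29316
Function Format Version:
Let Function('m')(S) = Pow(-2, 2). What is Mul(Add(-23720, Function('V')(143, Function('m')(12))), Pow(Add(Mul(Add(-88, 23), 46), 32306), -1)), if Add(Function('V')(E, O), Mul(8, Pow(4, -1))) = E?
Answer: Rational(-23579, 29316) ≈ -0.80431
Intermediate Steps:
Function('m')(S) = 4
Function('V')(E, O) = Add(-2, E)
Mul(Add(-23720, Function('V')(143, Function('m')(12))), Pow(Add(Mul(Add(-88, 23), 46), 32306), -1)) = Mul(Add(-23720, Add(-2, 143)), Pow(Add(Mul(Add(-88, 23), 46), 32306), -1)) = Mul(Add(-23720, 141), Pow(Add(Mul(-65, 46), 32306), -1)) = Mul(-23579, Pow(Add(-2990, 32306), -1)) = Mul(-23579, Pow(29316, -1)) = Mul(-23579, Rational(1, 29316)) = Rational(-23579, 29316)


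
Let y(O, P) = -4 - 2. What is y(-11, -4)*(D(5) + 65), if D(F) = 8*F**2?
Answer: -1590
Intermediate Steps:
y(O, P) = -6
y(-11, -4)*(D(5) + 65) = -6*(8*5**2 + 65) = -6*(8*25 + 65) = -6*(200 + 65) = -6*265 = -1590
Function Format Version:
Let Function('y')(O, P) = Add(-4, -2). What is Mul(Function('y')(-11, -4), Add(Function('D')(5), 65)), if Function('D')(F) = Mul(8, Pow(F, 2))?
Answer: -1590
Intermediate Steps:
Function('y')(O, P) = -6
Mul(Function('y')(-11, -4), Add(Function('D')(5), 65)) = Mul(-6, Add(Mul(8, Pow(5, 2)), 65)) = Mul(-6, Add(Mul(8, 25), 65)) = Mul(-6, Add(200, 65)) = Mul(-6, 265) = -1590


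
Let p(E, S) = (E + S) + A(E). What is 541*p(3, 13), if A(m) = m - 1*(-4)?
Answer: 12443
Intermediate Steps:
A(m) = 4 + m (A(m) = m + 4 = 4 + m)
p(E, S) = 4 + S + 2*E (p(E, S) = (E + S) + (4 + E) = 4 + S + 2*E)
541*p(3, 13) = 541*(4 + 13 + 2*3) = 541*(4 + 13 + 6) = 541*23 = 12443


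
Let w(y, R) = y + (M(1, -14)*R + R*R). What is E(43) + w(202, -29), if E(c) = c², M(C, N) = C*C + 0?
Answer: 2863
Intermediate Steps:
M(C, N) = C² (M(C, N) = C² + 0 = C²)
w(y, R) = R + y + R² (w(y, R) = y + (1²*R + R*R) = y + (1*R + R²) = y + (R + R²) = R + y + R²)
E(43) + w(202, -29) = 43² + (-29 + 202 + (-29)²) = 1849 + (-29 + 202 + 841) = 1849 + 1014 = 2863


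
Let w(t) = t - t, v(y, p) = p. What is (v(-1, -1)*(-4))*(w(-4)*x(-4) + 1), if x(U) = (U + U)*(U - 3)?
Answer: 4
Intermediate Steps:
w(t) = 0
x(U) = 2*U*(-3 + U) (x(U) = (2*U)*(-3 + U) = 2*U*(-3 + U))
(v(-1, -1)*(-4))*(w(-4)*x(-4) + 1) = (-1*(-4))*(0*(2*(-4)*(-3 - 4)) + 1) = 4*(0*(2*(-4)*(-7)) + 1) = 4*(0*56 + 1) = 4*(0 + 1) = 4*1 = 4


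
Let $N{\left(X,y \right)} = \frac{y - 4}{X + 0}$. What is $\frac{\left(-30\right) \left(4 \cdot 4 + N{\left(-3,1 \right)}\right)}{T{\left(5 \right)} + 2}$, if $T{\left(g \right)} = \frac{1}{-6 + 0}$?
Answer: $- \frac{3060}{11} \approx -278.18$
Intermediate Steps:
$T{\left(g \right)} = - \frac{1}{6}$ ($T{\left(g \right)} = \frac{1}{-6} = - \frac{1}{6}$)
$N{\left(X,y \right)} = \frac{-4 + y}{X}$
$\frac{\left(-30\right) \left(4 \cdot 4 + N{\left(-3,1 \right)}\right)}{T{\left(5 \right)} + 2} = \frac{\left(-30\right) \left(4 \cdot 4 + \frac{-4 + 1}{-3}\right)}{- \frac{1}{6} + 2} = \frac{\left(-30\right) \left(16 - -1\right)}{\frac{11}{6}} = - 30 \left(16 + 1\right) \frac{6}{11} = \left(-30\right) 17 \cdot \frac{6}{11} = \left(-510\right) \frac{6}{11} = - \frac{3060}{11}$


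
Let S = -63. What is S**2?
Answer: 3969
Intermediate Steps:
S**2 = (-63)**2 = 3969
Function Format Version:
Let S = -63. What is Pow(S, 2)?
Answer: 3969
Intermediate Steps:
Pow(S, 2) = Pow(-63, 2) = 3969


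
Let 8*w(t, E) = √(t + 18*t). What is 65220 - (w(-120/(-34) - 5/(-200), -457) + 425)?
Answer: 64795 - √7806910/2720 ≈ 64794.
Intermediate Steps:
w(t, E) = √19*√t/8 (w(t, E) = √(t + 18*t)/8 = √(19*t)/8 = (√19*√t)/8 = √19*√t/8)
65220 - (w(-120/(-34) - 5/(-200), -457) + 425) = 65220 - (√19*√(-120/(-34) - 5/(-200))/8 + 425) = 65220 - (√19*√(-120*(-1/34) - 5*(-1/200))/8 + 425) = 65220 - (√19*√(60/17 + 1/40)/8 + 425) = 65220 - (√19*√(2417/680)/8 + 425) = 65220 - (√19*(√410890/340)/8 + 425) = 65220 - (√7806910/2720 + 425) = 65220 - (425 + √7806910/2720) = 65220 + (-425 - √7806910/2720) = 64795 - √7806910/2720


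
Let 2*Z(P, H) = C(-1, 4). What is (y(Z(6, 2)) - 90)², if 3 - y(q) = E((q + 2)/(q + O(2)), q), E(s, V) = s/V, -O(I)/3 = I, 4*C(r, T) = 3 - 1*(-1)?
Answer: 896809/121 ≈ 7411.6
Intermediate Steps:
C(r, T) = 1 (C(r, T) = (3 - 1*(-1))/4 = (3 + 1)/4 = (¼)*4 = 1)
O(I) = -3*I
Z(P, H) = ½ (Z(P, H) = (½)*1 = ½)
y(q) = 3 - (2 + q)/(q*(-6 + q)) (y(q) = 3 - (q + 2)/(q - 3*2)/q = 3 - (2 + q)/(q - 6)/q = 3 - (2 + q)/(-6 + q)/q = 3 - (2 + q)/(q*(-6 + q)))
(y(Z(6, 2)) - 90)² = ((-2 - 1*½ + 3*(½)*(-6 + ½))/((½)*(-6 + ½)) - 90)² = (2*(-2 - ½ + 3*(½)*(-11/2))/(-11/2) - 90)² = (2*(-2/11)*(-2 - ½ - 33/4) - 90)² = (2*(-2/11)*(-43/4) - 90)² = (43/11 - 90)² = (-947/11)² = 896809/121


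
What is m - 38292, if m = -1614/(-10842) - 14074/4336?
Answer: -150023952859/3917576 ≈ -38295.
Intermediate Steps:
m = -12132667/3917576 (m = -1614*(-1/10842) - 14074*1/4336 = 269/1807 - 7037/2168 = -12132667/3917576 ≈ -3.0970)
m - 38292 = -12132667/3917576 - 38292 = -150023952859/3917576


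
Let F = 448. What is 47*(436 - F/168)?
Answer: 61100/3 ≈ 20367.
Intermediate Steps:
47*(436 - F/168) = 47*(436 - 448/168) = 47*(436 - 1*8/3) = 47*(436 - 8/3) = 47*(1300/3) = 61100/3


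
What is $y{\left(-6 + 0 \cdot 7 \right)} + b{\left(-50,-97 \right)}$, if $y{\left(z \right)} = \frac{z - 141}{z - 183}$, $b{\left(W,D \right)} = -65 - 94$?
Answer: $- \frac{1424}{9} \approx -158.22$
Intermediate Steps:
$b{\left(W,D \right)} = -159$
$y{\left(z \right)} = \frac{-141 + z}{-183 + z}$
$y{\left(-6 + 0 \cdot 7 \right)} + b{\left(-50,-97 \right)} = \frac{-141 + \left(-6 + 0 \cdot 7\right)}{-183 + \left(-6 + 0 \cdot 7\right)} - 159 = \frac{-141 + \left(-6 + 0\right)}{-183 + \left(-6 + 0\right)} - 159 = \frac{-141 - 6}{-183 - 6} - 159 = \frac{1}{-189} \left(-147\right) - 159 = \left(- \frac{1}{189}\right) \left(-147\right) - 159 = \frac{7}{9} - 159 = - \frac{1424}{9}$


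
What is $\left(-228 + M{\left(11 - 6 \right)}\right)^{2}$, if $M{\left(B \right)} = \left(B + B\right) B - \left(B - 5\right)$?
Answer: $31684$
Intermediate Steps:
$M{\left(B \right)} = 5 - B + 2 B^{2}$ ($M{\left(B \right)} = 2 B B - \left(B - 5\right) = 2 B^{2} - \left(-5 + B\right) = 5 - B + 2 B^{2}$)
$\left(-228 + M{\left(11 - 6 \right)}\right)^{2} = \left(-228 + \left(5 - \left(11 - 6\right) + 2 \left(11 - 6\right)^{2}\right)\right)^{2} = \left(-228 + \left(5 - 5 + 2 \cdot 5^{2}\right)\right)^{2} = \left(-228 + \left(5 - 5 + 2 \cdot 25\right)\right)^{2} = \left(-228 + \left(5 - 5 + 50\right)\right)^{2} = \left(-228 + 50\right)^{2} = \left(-178\right)^{2} = 31684$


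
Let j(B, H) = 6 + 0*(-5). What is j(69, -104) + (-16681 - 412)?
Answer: -17087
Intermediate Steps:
j(B, H) = 6 (j(B, H) = 6 + 0 = 6)
j(69, -104) + (-16681 - 412) = 6 + (-16681 - 412) = 6 - 17093 = -17087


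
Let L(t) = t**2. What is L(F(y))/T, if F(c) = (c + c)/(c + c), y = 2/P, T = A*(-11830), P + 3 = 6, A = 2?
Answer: -1/23660 ≈ -4.2265e-5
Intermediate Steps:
P = 3 (P = -3 + 6 = 3)
T = -23660 (T = 2*(-11830) = -23660)
y = 2/3 ≈ 0.66667
F(c) = 1 (F(c) = (2*c)/((2*c)) = (2*c)*(1/(2*c)) = 1)
L(F(y))/T = 1**2/(-23660) = 1*(-1/23660) = -1/23660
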